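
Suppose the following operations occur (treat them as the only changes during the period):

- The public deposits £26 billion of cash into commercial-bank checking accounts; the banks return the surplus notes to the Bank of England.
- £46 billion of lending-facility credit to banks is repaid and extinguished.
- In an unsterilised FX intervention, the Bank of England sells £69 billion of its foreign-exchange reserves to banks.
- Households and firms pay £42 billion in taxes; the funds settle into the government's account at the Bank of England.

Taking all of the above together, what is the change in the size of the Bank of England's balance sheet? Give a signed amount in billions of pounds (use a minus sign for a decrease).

-£115 billion

Currency deposit £26 billion: only the composition of liabilities changes → 0.
Discount-window repayment £46 billion: a Bank of England asset is shed → −£46B.
FX sale £69 billion: a Bank of England asset is shed → −£69B.
Government account inflow £42 billion: only the composition of liabilities changes → 0.
Net: 0 − 46 − 69 + 0 = -£115 billion.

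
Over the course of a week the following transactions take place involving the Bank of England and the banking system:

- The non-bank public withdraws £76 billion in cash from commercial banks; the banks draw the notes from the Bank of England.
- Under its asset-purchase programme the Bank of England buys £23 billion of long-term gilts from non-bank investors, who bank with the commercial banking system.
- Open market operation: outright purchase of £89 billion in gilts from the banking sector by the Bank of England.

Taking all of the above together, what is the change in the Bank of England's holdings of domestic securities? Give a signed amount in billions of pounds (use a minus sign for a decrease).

+£112 billion

Currency withdrawal £76 billion: the Bank of England's securities portfolio is untouched → 0.
Asset purchase (from non-banks) £23 billion: securities added to the Bank of England's portfolio → +£23B.
OMO purchase (from banks) £89 billion: securities added to the Bank of England's portfolio → +£89B.
Net: 0 + 23 + 89 = +£112 billion.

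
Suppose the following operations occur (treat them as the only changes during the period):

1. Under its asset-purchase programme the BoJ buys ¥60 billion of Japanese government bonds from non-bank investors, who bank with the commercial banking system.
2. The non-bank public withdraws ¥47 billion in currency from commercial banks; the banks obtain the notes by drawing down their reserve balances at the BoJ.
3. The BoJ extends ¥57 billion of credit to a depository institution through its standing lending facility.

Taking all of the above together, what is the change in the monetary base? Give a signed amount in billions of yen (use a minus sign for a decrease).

BoJ balance sheet:
  Assets:      Securities +¥60B, Loans to banks +¥57B
  Liabilities: Bank reserves +¥70B, Currency in circulation +¥47B
Monetary base = currency + reserves: +¥47B + (+¥70B) = +¥117 billion.

+¥117 billion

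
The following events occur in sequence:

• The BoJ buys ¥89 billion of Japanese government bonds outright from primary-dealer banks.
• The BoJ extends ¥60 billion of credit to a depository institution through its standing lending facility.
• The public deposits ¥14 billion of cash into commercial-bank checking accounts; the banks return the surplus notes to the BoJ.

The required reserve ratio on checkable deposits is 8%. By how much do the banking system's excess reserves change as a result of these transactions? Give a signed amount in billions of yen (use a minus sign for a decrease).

+¥161.88 billion

OMO purchase (from banks) ¥89 billion: reserves +¥89B, deposits 0.
Discount-window loan ¥60 billion: reserves +¥60B, deposits 0.
Currency deposit ¥14 billion: reserves +¥14B, deposits +¥14B.
Totals: Δreserves = +¥163B, Δdeposits = +¥14B.
Δrequired reserves = 8% × +¥14B = +¥1.12B.
Δexcess reserves = Δreserves − Δrequired = +¥163B − (+¥1.12B) = +¥161.88 billion.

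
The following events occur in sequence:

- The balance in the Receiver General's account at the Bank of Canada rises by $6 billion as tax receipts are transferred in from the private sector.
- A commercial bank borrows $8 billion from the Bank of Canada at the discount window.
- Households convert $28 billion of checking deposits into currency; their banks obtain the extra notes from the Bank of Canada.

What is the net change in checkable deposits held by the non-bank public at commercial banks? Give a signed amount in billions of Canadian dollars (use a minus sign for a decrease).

Bank of Canada balance sheet:
  Assets:      Loans to banks +$8B
  Liabilities: Bank reserves −$26B, Currency in circulation +$28B, Government deposits +$6B
Commercial banking system:
  Assets:      Reserves at CB −$26B
  Liabilities: Checkable deposits −$34B, Borrowings from CB +$8B
So the change in checkable deposits held by the non-bank public at commercial banks is -$34 billion.

-$34 billion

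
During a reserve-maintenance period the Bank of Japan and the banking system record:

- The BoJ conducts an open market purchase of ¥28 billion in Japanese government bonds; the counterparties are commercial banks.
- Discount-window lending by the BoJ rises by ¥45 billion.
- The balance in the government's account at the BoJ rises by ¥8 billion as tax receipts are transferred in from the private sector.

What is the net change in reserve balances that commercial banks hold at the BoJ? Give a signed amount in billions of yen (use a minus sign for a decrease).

OMO purchase (from banks) ¥28 billion: the BoJ pays by crediting reserve accounts → +¥28B.
Discount-window loan ¥45 billion: the loan is credited to the bank's reserve account → +¥45B.
Government account inflow ¥8 billion: funds move from bank reserves into the government account → −¥8B.
Net: 28 + 45 − 8 = +¥65 billion.

+¥65 billion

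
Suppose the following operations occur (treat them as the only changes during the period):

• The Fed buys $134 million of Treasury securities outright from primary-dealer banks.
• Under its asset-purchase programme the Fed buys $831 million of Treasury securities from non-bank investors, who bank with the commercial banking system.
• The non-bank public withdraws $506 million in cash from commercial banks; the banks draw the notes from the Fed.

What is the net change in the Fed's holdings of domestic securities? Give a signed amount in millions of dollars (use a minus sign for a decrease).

Fed balance sheet:
  Assets:      Securities +$965M
  Liabilities: Bank reserves +$459M, Currency in circulation +$506M
So the change in the Fed's holdings of domestic securities is +$965 million.

+$965 million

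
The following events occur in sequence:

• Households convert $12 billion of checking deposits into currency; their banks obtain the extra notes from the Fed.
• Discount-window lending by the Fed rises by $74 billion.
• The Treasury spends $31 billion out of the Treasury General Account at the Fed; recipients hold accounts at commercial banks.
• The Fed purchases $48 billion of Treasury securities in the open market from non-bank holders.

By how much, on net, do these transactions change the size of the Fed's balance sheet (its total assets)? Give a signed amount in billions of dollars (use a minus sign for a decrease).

Currency withdrawal $12 billion: only the composition of liabilities changes → 0.
Discount-window loan $74 billion: a Fed asset is acquired → +$74B.
Government spending $31 billion: only the composition of liabilities changes → 0.
Asset purchase (from non-banks) $48 billion: a Fed asset is acquired → +$48B.
Net: 0 + 74 + 0 + 48 = +$122 billion.

+$122 billion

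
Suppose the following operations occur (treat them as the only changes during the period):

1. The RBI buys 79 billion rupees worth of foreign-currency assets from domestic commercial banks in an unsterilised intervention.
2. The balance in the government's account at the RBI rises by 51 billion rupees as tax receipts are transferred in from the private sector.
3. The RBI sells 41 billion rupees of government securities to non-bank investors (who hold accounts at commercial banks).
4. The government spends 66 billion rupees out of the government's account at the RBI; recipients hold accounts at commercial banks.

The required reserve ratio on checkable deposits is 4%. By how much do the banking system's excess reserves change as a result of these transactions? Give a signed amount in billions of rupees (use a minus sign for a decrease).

FX purchase 79 billion rupees: reserves +79B, deposits 0.
Government account inflow 51 billion rupees: reserves −51B, deposits −51B.
Asset sale (to non-banks) 41 billion rupees: reserves −41B, deposits −41B.
Government spending 66 billion rupees: reserves +66B, deposits +66B.
Totals: Δreserves = +53B, Δdeposits = −26B.
Δrequired reserves = 4% × −26B = −1.04B.
Δexcess reserves = Δreserves − Δrequired = +53B − (−1.04B) = +54.04 billion.

+54.04 billion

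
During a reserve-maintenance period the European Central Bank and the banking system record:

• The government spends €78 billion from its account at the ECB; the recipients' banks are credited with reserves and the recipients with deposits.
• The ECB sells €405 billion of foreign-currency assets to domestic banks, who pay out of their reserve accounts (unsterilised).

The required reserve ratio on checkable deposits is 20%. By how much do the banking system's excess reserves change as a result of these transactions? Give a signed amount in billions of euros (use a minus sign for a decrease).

-€342.6 billion

Government spending €78 billion: reserves +€78B, deposits +€78B.
FX sale €405 billion: reserves −€405B, deposits 0.
Totals: Δreserves = −€327B, Δdeposits = +€78B.
Δrequired reserves = 20% × +€78B = +€15.6B.
Δexcess reserves = Δreserves − Δrequired = −€327B − (+€15.6B) = -€342.6 billion.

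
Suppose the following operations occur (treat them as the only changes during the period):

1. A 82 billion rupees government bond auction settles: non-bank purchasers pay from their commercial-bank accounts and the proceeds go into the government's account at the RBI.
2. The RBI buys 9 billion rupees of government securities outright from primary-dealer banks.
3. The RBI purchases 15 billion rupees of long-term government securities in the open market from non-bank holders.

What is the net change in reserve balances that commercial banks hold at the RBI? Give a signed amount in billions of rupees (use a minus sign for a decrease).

-58 billion

Government account inflow 82 billion rupees: funds move from bank reserves into the government account → −82B.
OMO purchase (from banks) 9 billion rupees: the RBI pays by crediting reserve accounts → +9B.
Asset purchase (from non-banks) 15 billion rupees: the RBI pays by crediting reserve accounts → +15B.
Net: −82 + 9 + 15 = -58 billion.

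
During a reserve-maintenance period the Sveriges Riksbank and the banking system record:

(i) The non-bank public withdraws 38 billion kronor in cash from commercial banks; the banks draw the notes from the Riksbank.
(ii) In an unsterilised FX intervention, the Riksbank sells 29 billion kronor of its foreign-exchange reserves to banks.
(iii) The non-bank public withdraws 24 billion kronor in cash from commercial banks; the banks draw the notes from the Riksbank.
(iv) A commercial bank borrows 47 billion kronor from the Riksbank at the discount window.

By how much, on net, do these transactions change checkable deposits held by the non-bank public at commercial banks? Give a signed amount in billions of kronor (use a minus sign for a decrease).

-62 billion

Currency withdrawal 38 billion kronor: non-bank counterparties' bank balances fall → −38B.
FX sale 29 billion kronor: the counterparty is a bank, so public deposits are unchanged → 0.
Currency withdrawal 24 billion kronor: non-bank counterparties' bank balances fall → −24B.
Discount-window loan 47 billion kronor: the counterparty is a bank, so public deposits are unchanged → 0.
Net: −38 + 0 − 24 + 0 = -62 billion.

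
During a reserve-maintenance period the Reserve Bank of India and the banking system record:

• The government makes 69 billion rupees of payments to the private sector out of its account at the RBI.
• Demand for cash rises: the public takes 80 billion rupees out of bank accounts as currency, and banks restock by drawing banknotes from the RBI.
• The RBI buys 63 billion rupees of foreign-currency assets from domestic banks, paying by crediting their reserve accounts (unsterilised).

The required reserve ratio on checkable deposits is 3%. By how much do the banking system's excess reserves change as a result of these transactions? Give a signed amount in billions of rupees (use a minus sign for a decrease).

Government spending 69 billion rupees: reserves +69B, deposits +69B.
Currency withdrawal 80 billion rupees: reserves −80B, deposits −80B.
FX purchase 63 billion rupees: reserves +63B, deposits 0.
Totals: Δreserves = +52B, Δdeposits = −11B.
Δrequired reserves = 3% × −11B = −0.33B.
Δexcess reserves = Δreserves − Δrequired = +52B − (−0.33B) = +52.33 billion.

+52.33 billion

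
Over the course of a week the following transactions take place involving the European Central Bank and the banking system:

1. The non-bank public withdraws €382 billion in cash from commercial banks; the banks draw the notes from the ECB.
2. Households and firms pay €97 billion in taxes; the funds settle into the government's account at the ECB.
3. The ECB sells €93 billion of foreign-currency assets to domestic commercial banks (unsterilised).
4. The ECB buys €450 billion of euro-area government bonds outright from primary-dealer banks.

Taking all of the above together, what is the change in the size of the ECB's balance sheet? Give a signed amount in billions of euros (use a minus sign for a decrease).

ECB balance sheet:
  Assets:      Securities +€450B, Foreign assets −€93B
  Liabilities: Bank reserves −€122B, Currency in circulation +€382B, Government deposits +€97B
Commercial banking system:
  Assets:      Reserves at CB −€122B, Securities −€450B, Foreign assets +€93B
  Liabilities: Checkable deposits −€479B
Change in total ECB assets = +€357 billion.

+€357 billion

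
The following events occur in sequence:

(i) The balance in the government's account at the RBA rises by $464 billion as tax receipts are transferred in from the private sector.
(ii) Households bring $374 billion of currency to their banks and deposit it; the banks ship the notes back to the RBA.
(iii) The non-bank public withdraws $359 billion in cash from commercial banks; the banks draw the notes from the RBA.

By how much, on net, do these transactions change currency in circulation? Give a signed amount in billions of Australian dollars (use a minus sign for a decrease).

RBA balance sheet:
  Assets:      no change
  Liabilities: Bank reserves −$449B, Currency in circulation −$15B, Government deposits +$464B
Commercial banking system:
  Assets:      Reserves at CB −$449B
  Liabilities: Checkable deposits −$449B
So the change in currency in circulation is -$15 billion.

-$15 billion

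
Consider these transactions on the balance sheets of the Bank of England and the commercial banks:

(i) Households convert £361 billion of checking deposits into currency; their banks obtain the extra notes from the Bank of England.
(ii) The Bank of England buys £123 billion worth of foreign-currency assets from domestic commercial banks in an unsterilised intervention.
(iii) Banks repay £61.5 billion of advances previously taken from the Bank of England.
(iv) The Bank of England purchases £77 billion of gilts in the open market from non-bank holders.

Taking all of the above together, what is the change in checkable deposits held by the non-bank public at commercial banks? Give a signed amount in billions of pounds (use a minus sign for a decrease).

Currency withdrawal £361 billion: non-bank counterparties' bank balances fall → −£361B.
FX purchase £123 billion: the counterparty is a bank, so public deposits are unchanged → 0.
Discount-window repayment £61.5 billion: the counterparty is a bank, so public deposits are unchanged → 0.
Asset purchase (from non-banks) £77 billion: non-bank counterparties' bank balances rise → +£77B.
Net: −361 + 0 + 0 + 77 = -£284 billion.

-£284 billion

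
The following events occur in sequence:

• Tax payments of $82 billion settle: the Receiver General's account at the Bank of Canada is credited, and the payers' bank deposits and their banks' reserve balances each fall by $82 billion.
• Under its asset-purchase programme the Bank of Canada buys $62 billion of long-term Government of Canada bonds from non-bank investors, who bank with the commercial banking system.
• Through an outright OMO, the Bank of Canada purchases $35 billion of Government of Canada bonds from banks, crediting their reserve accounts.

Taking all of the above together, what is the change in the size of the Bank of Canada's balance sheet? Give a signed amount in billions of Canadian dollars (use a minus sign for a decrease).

+$97 billion

Government account inflow $82 billion: only the composition of liabilities changes → 0.
Asset purchase (from non-banks) $62 billion: a Bank of Canada asset is acquired → +$62B.
OMO purchase (from banks) $35 billion: a Bank of Canada asset is acquired → +$35B.
Net: 0 + 62 + 35 = +$97 billion.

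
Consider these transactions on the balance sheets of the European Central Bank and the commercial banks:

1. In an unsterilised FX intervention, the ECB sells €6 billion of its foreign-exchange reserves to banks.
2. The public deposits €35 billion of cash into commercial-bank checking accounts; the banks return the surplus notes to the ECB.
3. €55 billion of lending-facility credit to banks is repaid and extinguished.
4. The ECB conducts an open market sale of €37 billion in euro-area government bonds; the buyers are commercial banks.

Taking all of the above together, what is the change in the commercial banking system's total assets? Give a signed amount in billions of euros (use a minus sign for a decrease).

ECB balance sheet:
  Assets:      Securities −€37B, Loans to banks −€55B, Foreign assets −€6B
  Liabilities: Bank reserves −€63B, Currency in circulation −€35B
Commercial banking system:
  Assets:      Reserves at CB −€63B, Securities +€37B, Foreign assets +€6B
  Liabilities: Checkable deposits +€35B, Borrowings from CB −€55B
Change in total bank assets = -€20 billion.

-€20 billion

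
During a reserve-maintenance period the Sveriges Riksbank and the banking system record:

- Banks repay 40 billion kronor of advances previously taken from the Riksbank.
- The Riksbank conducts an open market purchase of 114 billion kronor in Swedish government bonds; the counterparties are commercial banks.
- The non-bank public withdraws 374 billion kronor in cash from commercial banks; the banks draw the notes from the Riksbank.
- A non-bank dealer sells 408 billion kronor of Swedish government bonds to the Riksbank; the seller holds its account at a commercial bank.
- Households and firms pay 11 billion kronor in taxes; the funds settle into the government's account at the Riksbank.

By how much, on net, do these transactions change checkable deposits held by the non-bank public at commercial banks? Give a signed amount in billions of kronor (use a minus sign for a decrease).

Riksbank balance sheet:
  Assets:      Securities +522B, Loans to banks −40B
  Liabilities: Bank reserves +97B, Currency in circulation +374B, Government deposits +11B
Commercial banking system:
  Assets:      Reserves at CB +97B, Securities −114B
  Liabilities: Checkable deposits +23B, Borrowings from CB −40B
So the change in checkable deposits held by the non-bank public at commercial banks is +23 billion.

+23 billion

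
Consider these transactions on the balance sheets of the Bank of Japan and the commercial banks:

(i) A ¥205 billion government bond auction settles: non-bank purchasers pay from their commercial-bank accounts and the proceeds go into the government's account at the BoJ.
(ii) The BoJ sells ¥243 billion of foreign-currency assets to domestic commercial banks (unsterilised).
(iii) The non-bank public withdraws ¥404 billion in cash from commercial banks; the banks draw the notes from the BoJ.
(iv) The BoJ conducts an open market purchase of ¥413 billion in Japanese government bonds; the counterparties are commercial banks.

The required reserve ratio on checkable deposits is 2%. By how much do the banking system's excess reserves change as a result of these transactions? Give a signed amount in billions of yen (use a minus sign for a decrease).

Government account inflow ¥205 billion: reserves −¥205B, deposits −¥205B.
FX sale ¥243 billion: reserves −¥243B, deposits 0.
Currency withdrawal ¥404 billion: reserves −¥404B, deposits −¥404B.
OMO purchase (from banks) ¥413 billion: reserves +¥413B, deposits 0.
Totals: Δreserves = −¥439B, Δdeposits = −¥609B.
Δrequired reserves = 2% × −¥609B = −¥12.18B.
Δexcess reserves = Δreserves − Δrequired = −¥439B − (−¥12.18B) = -¥426.82 billion.

-¥426.82 billion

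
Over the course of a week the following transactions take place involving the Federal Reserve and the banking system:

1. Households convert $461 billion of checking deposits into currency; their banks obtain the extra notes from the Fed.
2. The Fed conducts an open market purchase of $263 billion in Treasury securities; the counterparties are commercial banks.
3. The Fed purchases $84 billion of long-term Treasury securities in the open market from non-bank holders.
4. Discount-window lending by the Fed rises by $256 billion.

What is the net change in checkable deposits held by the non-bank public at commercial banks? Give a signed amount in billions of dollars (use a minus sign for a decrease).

Currency withdrawal $461 billion: non-bank counterparties' bank balances fall → −$461B.
OMO purchase (from banks) $263 billion: the counterparty is a bank, so public deposits are unchanged → 0.
Asset purchase (from non-banks) $84 billion: non-bank counterparties' bank balances rise → +$84B.
Discount-window loan $256 billion: the counterparty is a bank, so public deposits are unchanged → 0.
Net: −461 + 0 + 84 + 0 = -$377 billion.

-$377 billion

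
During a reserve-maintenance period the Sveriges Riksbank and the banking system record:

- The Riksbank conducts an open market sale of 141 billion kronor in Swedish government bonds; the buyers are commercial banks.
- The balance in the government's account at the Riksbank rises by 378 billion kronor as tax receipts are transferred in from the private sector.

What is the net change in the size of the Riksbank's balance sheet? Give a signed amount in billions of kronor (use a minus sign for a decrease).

OMO sale (to banks) 141 billion kronor: a Riksbank asset is shed → −141B.
Government account inflow 378 billion kronor: only the composition of liabilities changes → 0.
Net: −141 + 0 = -141 billion.

-141 billion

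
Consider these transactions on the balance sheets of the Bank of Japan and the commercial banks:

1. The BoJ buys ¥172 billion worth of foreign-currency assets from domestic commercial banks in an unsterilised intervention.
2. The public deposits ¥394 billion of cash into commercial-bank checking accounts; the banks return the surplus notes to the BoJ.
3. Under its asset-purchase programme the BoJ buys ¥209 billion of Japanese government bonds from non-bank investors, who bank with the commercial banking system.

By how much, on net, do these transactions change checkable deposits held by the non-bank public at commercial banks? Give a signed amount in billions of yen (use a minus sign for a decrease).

+¥603 billion

FX purchase ¥172 billion: the counterparty is a bank, so public deposits are unchanged → 0.
Currency deposit ¥394 billion: non-bank counterparties' bank balances rise → +¥394B.
Asset purchase (from non-banks) ¥209 billion: non-bank counterparties' bank balances rise → +¥209B.
Net: 0 + 394 + 209 = +¥603 billion.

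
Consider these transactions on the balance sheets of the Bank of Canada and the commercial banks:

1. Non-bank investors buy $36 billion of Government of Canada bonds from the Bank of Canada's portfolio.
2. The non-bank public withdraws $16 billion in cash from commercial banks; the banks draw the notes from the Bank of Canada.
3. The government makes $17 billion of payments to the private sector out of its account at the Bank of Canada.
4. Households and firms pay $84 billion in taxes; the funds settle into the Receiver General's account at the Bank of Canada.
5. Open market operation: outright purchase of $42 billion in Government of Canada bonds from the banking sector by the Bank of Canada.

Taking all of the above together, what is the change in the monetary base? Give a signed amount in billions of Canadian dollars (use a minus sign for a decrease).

Asset sale (to non-banks) $36 billion: Bank of Canada balance sheet contracts → −$36B.
Currency withdrawal $16 billion: just a shift between currency and reserves — both are base money → 0.
Government spending $17 billion: a non-base liability converts back to reserves → +$17B.
Government account inflow $84 billion: reserves shift to a non-base liability → −$84B.
OMO purchase (from banks) $42 billion: Bank of Canada balance sheet expands → +$42B.
Net: −36 + 0 + 17 − 84 + 42 = -$61 billion.

-$61 billion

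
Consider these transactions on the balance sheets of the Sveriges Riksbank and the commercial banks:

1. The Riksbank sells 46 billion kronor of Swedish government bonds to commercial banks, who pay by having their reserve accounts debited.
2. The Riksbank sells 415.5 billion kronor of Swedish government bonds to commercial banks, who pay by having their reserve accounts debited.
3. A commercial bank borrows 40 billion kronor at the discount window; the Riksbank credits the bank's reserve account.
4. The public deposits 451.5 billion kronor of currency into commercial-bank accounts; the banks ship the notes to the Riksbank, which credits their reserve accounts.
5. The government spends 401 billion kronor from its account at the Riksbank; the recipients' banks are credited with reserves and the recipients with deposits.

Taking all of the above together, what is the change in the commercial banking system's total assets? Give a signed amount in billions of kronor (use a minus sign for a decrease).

+892.5 billion

OMO sale (to banks) 46 billion kronor: just an asset swap on bank balance sheets → 0.
OMO sale (to banks) 415.5 billion kronor: just an asset swap on bank balance sheets → 0.
Discount-window loan 40 billion kronor: bank balance sheets expand → +40B.
Currency deposit 451.5 billion kronor: bank balance sheets expand → +451.5B.
Government spending 401 billion kronor: bank balance sheets expand → +401B.
Net: 0 + 0 + 40 + 451.5 + 401 = +892.5 billion.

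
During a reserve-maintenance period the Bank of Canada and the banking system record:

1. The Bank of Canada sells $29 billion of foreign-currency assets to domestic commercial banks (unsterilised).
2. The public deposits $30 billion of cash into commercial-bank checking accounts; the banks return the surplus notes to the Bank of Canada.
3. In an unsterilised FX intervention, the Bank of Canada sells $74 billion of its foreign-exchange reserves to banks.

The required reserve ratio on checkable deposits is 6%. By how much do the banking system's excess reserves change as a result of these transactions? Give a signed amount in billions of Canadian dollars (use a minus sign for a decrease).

-$74.8 billion

FX sale $29 billion: reserves −$29B, deposits 0.
Currency deposit $30 billion: reserves +$30B, deposits +$30B.
FX sale $74 billion: reserves −$74B, deposits 0.
Totals: Δreserves = −$73B, Δdeposits = +$30B.
Δrequired reserves = 6% × +$30B = +$1.8B.
Δexcess reserves = Δreserves − Δrequired = −$73B − (+$1.8B) = -$74.8 billion.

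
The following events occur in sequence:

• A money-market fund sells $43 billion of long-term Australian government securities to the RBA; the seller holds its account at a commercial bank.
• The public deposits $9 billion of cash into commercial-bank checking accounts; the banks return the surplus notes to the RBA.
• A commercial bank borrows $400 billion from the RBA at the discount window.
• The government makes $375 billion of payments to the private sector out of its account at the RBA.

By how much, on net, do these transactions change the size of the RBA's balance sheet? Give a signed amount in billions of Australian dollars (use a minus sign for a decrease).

+$443 billion

RBA balance sheet:
  Assets:      Securities +$43B, Loans to banks +$400B
  Liabilities: Bank reserves +$827B, Currency in circulation −$9B, Government deposits −$375B
Change in total RBA assets = +$443 billion.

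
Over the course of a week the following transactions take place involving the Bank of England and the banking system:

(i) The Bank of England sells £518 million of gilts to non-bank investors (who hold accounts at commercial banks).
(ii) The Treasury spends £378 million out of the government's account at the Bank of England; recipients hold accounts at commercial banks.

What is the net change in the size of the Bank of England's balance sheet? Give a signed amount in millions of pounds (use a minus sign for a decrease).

-£518 million

Asset sale (to non-banks) £518 million: a Bank of England asset is shed → −£518M.
Government spending £378 million: only the composition of liabilities changes → 0.
Net: −518 + 0 = -£518 million.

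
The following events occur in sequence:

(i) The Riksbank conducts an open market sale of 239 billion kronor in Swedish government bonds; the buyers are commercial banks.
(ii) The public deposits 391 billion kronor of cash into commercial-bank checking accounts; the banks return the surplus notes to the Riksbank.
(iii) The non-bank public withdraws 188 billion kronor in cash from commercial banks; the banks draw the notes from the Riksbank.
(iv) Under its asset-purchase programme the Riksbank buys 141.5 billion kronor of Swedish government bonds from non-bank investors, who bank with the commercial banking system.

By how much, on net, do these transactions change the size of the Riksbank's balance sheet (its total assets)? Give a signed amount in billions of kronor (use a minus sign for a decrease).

Riksbank balance sheet:
  Assets:      Securities −97.5B
  Liabilities: Bank reserves +105.5B, Currency in circulation −203B
Change in total Riksbank assets = -97.5 billion.

-97.5 billion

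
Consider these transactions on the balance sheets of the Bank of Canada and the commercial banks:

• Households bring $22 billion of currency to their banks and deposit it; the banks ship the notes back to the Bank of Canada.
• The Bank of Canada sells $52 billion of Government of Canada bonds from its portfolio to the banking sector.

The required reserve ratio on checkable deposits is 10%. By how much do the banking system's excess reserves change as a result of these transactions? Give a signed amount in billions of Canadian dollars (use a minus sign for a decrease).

Currency deposit $22 billion: reserves +$22B, deposits +$22B.
OMO sale (to banks) $52 billion: reserves −$52B, deposits 0.
Totals: Δreserves = −$30B, Δdeposits = +$22B.
Δrequired reserves = 10% × +$22B = +$2.2B.
Δexcess reserves = Δreserves − Δrequired = −$30B − (+$2.2B) = -$32.2 billion.

-$32.2 billion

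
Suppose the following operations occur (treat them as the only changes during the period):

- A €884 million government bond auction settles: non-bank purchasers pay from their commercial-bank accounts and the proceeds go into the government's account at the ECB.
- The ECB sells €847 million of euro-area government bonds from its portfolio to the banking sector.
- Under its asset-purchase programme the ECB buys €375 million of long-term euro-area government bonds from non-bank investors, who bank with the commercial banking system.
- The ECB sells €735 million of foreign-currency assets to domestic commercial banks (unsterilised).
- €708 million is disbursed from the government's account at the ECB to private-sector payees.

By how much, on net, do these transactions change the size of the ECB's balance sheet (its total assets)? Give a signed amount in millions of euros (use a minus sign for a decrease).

ECB balance sheet:
  Assets:      Securities −€472M, Foreign assets −€735M
  Liabilities: Bank reserves −€1383M, Government deposits +€176M
Commercial banking system:
  Assets:      Reserves at CB −€1383M, Securities +€847M, Foreign assets +€735M
  Liabilities: Checkable deposits +€199M
Change in total ECB assets = -€1207 million.

-€1207 million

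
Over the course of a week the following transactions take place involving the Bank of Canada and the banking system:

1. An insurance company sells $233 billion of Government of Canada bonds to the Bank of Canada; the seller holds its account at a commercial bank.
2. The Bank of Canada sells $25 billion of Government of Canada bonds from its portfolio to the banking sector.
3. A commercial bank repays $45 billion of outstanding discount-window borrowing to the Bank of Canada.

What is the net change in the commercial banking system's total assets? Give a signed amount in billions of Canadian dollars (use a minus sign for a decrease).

Asset purchase (from non-banks) $233 billion: bank balance sheets expand → +$233B.
OMO sale (to banks) $25 billion: just an asset swap on bank balance sheets → 0.
Discount-window repayment $45 billion: bank balance sheets shrink → −$45B.
Net: 233 + 0 − 45 = +$188 billion.

+$188 billion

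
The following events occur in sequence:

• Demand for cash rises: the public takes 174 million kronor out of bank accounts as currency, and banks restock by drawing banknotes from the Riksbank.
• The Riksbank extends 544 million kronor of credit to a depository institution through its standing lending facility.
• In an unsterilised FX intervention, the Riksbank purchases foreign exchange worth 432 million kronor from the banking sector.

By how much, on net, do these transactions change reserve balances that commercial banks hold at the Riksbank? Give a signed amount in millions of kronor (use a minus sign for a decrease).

+802 million

Currency withdrawal 174 million kronor: banks swap reserves for currency → −174M.
Discount-window loan 544 million kronor: the loan is credited to the bank's reserve account → +544M.
FX purchase 432 million kronor: the Riksbank pays by crediting reserve accounts → +432M.
Net: −174 + 544 + 432 = +802 million.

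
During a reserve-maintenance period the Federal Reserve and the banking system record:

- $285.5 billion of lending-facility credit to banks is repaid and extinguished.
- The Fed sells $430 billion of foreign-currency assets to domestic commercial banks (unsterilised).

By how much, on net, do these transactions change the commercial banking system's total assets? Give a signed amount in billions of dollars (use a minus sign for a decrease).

-$285.5 billion

Fed balance sheet:
  Assets:      Loans to banks −$285.5B, Foreign assets −$430B
  Liabilities: Bank reserves −$715.5B
Commercial banking system:
  Assets:      Reserves at CB −$715.5B, Foreign assets +$430B
  Liabilities: Borrowings from CB −$285.5B
Change in total bank assets = -$285.5 billion.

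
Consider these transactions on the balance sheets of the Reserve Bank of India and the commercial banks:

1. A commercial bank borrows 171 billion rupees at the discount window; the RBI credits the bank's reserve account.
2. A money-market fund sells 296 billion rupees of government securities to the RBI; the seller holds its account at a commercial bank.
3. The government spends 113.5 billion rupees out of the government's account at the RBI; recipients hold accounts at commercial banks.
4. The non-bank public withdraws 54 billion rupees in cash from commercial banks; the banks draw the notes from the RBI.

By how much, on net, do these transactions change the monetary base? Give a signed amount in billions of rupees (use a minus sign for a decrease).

RBI balance sheet:
  Assets:      Securities +296B, Loans to banks +171B
  Liabilities: Bank reserves +526.5B, Currency in circulation +54B, Government deposits −113.5B
Commercial banking system:
  Assets:      Reserves at CB +526.5B
  Liabilities: Checkable deposits +355.5B, Borrowings from CB +171B
Monetary base = currency + reserves: +54B + (+526.5B) = +580.5 billion.

+580.5 billion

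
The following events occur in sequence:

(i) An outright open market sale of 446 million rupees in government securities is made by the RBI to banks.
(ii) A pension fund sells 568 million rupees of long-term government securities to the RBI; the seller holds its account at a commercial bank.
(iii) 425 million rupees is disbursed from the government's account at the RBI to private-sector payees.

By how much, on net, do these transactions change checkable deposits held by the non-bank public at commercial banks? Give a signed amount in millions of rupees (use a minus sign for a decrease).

OMO sale (to banks) 446 million rupees: the counterparty is a bank, so public deposits are unchanged → 0.
Asset purchase (from non-banks) 568 million rupees: non-bank counterparties' bank balances rise → +568M.
Government spending 425 million rupees: non-bank counterparties' bank balances rise → +425M.
Net: 0 + 568 + 425 = +993 million.

+993 million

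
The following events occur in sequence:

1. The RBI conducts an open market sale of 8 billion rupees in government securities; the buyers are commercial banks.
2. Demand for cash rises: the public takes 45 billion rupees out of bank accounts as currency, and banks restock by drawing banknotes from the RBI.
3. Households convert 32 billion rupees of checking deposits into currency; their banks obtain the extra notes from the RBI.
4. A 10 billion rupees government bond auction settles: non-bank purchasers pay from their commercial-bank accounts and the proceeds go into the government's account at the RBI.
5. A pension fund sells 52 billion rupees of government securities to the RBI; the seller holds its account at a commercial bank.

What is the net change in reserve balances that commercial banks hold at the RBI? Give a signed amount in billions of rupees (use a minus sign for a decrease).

-43 billion

OMO sale (to banks) 8 billion rupees: the buying banks pay out of their reserve balances → −8B.
Currency withdrawal 45 billion rupees: banks swap reserves for currency → −45B.
Currency withdrawal 32 billion rupees: banks swap reserves for currency → −32B.
Government account inflow 10 billion rupees: funds move from bank reserves into the government account → −10B.
Asset purchase (from non-banks) 52 billion rupees: the RBI pays by crediting reserve accounts → +52B.
Net: −8 − 45 − 32 − 10 + 52 = -43 billion.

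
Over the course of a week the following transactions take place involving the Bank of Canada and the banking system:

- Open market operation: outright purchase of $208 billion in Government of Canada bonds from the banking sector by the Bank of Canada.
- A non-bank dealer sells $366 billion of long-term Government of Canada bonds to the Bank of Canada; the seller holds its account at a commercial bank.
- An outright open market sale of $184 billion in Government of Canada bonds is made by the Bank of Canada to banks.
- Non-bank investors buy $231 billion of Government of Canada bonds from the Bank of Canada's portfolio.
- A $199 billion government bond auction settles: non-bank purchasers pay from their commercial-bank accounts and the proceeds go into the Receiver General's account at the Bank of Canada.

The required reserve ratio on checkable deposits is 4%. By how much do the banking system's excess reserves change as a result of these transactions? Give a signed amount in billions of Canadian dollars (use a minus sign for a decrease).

OMO purchase (from banks) $208 billion: reserves +$208B, deposits 0.
Asset purchase (from non-banks) $366 billion: reserves +$366B, deposits +$366B.
OMO sale (to banks) $184 billion: reserves −$184B, deposits 0.
Asset sale (to non-banks) $231 billion: reserves −$231B, deposits −$231B.
Government account inflow $199 billion: reserves −$199B, deposits −$199B.
Totals: Δreserves = −$40B, Δdeposits = −$64B.
Δrequired reserves = 4% × −$64B = −$2.56B.
Δexcess reserves = Δreserves − Δrequired = −$40B − (−$2.56B) = -$37.44 billion.

-$37.44 billion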